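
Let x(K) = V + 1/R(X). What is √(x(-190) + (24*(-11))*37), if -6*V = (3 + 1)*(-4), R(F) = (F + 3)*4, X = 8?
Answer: I*√42537693/66 ≈ 98.82*I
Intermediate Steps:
R(F) = 12 + 4*F (R(F) = (3 + F)*4 = 12 + 4*F)
V = 8/3 (V = -(3 + 1)*(-4)/6 = -2*(-4)/3 = -⅙*(-16) = 8/3 ≈ 2.6667)
x(K) = 355/132 (x(K) = 8/3 + 1/(12 + 4*8) = 8/3 + 1/(12 + 32) = 8/3 + 1/44 = 355/132)
√(x(-190) + (24*(-11))*37) = √(355/132 + (24*(-11))*37) = √(355/132 - 264*37) = √(355/132 - 9768) = √(-1289021/132) = I*√42537693/66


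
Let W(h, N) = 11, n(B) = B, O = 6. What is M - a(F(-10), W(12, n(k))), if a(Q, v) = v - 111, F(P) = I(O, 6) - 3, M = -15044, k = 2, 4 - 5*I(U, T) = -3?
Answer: -14944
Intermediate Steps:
I(U, T) = 7/5 (I(U, T) = ⅘ - ⅕*(-3) = ⅘ + ⅗ = 7/5)
F(P) = -8/5 (F(P) = 7/5 - 3 = -8/5)
a(Q, v) = -111 + v
M - a(F(-10), W(12, n(k))) = -15044 - (-111 + 11) = -15044 - 1*(-100) = -15044 + 100 = -14944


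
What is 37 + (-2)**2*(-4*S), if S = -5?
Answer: 117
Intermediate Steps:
37 + (-2)**2*(-4*S) = 37 + (-2)**2*(-4*(-5)) = 37 + 4*20 = 37 + 80 = 117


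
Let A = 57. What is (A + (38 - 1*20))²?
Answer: 5625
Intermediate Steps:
(A + (38 - 1*20))² = (57 + (38 - 1*20))² = (57 + (38 - 20))² = (57 + 18)² = 75² = 5625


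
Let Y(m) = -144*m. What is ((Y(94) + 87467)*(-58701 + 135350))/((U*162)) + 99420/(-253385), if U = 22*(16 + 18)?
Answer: 1535672901517/32838696 ≈ 46764.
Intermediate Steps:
U = 748 (U = 22*34 = 748)
((Y(94) + 87467)*(-58701 + 135350))/((U*162)) + 99420/(-253385) = ((-144*94 + 87467)*(-58701 + 135350))/((748*162)) + 99420/(-253385) = ((-13536 + 87467)*76649)/121176 + 99420*(-1/253385) = (73931*76649)*(1/121176) - 19884/50677 = 5666737219*(1/121176) - 19884/50677 = 515157929/11016 - 19884/50677 = 1535672901517/32838696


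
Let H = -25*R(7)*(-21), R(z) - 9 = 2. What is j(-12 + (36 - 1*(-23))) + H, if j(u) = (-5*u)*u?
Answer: -5270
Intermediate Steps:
R(z) = 11 (R(z) = 9 + 2 = 11)
j(u) = -5*u**2
H = 5775 (H = -25*11*(-21) = -275*(-21) = 5775)
j(-12 + (36 - 1*(-23))) + H = -5*(-12 + (36 - 1*(-23)))**2 + 5775 = -5*(-12 + (36 + 23))**2 + 5775 = -5*(-12 + 59)**2 + 5775 = -5*47**2 + 5775 = -5*2209 + 5775 = -11045 + 5775 = -5270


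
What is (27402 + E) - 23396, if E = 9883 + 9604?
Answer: 23493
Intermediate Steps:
E = 19487
(27402 + E) - 23396 = (27402 + 19487) - 23396 = 46889 - 23396 = 23493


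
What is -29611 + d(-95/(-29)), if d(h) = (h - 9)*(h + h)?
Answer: -24934391/841 ≈ -29649.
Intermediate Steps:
d(h) = 2*h*(-9 + h) (d(h) = (-9 + h)*(2*h) = 2*h*(-9 + h))
-29611 + d(-95/(-29)) = -29611 + 2*(-95/(-29))*(-9 - 95/(-29)) = -29611 + 2*(-95*(-1/29))*(-9 - 95*(-1/29)) = -29611 + 2*(95/29)*(-9 + 95/29) = -29611 + 2*(95/29)*(-166/29) = -29611 - 31540/841 = -24934391/841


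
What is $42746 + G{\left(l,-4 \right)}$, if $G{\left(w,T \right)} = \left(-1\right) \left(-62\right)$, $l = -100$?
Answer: $42808$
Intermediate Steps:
$G{\left(w,T \right)} = 62$
$42746 + G{\left(l,-4 \right)} = 42746 + 62 = 42808$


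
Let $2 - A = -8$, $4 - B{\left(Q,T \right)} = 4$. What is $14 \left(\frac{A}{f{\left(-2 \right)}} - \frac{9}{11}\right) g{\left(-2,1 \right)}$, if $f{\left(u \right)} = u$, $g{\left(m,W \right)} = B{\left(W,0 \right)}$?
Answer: $0$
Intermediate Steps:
$B{\left(Q,T \right)} = 0$ ($B{\left(Q,T \right)} = 4 - 4 = 0$)
$g{\left(m,W \right)} = 0$
$A = 10$ ($A = 2 - -8 = 2 + 8 = 10$)
$14 \left(\frac{A}{f{\left(-2 \right)}} - \frac{9}{11}\right) g{\left(-2,1 \right)} = 14 \left(\frac{10}{-2} - \frac{9}{11}\right) 0 = 14 \left(10 \left(- \frac{1}{2}\right) - \frac{9}{11}\right) 0 = 14 \left(-5 - \frac{9}{11}\right) 0 = 14 \left(- \frac{64}{11}\right) 0 = \left(- \frac{896}{11}\right) 0 = 0$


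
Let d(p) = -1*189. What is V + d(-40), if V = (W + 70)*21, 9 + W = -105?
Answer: -1113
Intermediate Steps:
W = -114 (W = -9 - 105 = -114)
d(p) = -189
V = -924 (V = (-114 + 70)*21 = -44*21 = -924)
V + d(-40) = -924 - 189 = -1113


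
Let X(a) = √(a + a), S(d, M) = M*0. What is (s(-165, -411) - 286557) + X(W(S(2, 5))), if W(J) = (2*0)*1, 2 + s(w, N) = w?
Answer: -286724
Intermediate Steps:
s(w, N) = -2 + w
S(d, M) = 0
W(J) = 0 (W(J) = 0*1 = 0)
X(a) = √2*√a (X(a) = √(2*a) = √2*√a)
(s(-165, -411) - 286557) + X(W(S(2, 5))) = ((-2 - 165) - 286557) + √2*√0 = (-167 - 286557) + √2*0 = -286724 + 0 = -286724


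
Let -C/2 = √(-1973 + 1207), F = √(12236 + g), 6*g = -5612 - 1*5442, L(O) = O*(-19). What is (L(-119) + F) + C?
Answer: 2261 + √93543/3 - 2*I*√766 ≈ 2362.9 - 55.353*I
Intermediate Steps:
L(O) = -19*O
g = -5527/3 (g = (-5612 - 1*5442)/6 = (-5612 - 5442)/6 = (⅙)*(-11054) = -5527/3 ≈ -1842.3)
F = √93543/3 (F = √(12236 - 5527/3) = √(31181/3) = √93543/3 ≈ 101.95)
C = -2*I*√766 (C = -2*√(-1973 + 1207) = -2*I*√766 ≈ -55.353*I)
(L(-119) + F) + C = (-19*(-119) + √93543/3) - 2*I*√766 = (2261 + √93543/3) - 2*I*√766 = 2261 + √93543/3 - 2*I*√766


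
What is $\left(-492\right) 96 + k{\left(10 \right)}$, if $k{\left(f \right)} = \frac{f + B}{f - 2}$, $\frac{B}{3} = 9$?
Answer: $- \frac{377819}{8} \approx -47227.0$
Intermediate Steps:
$B = 27$ ($B = 3 \cdot 9 = 27$)
$k{\left(f \right)} = \frac{27 + f}{-2 + f}$ ($k{\left(f \right)} = \frac{f + 27}{f - 2} = \frac{27 + f}{-2 + f}$)
$\left(-492\right) 96 + k{\left(10 \right)} = \left(-492\right) 96 + \frac{27 + 10}{-2 + 10} = -47232 + \frac{1}{8} \cdot 37 = -47232 + \frac{37}{8} = - \frac{377819}{8}$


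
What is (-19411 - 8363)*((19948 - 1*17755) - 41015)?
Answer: 1078242228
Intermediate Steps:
(-19411 - 8363)*((19948 - 1*17755) - 41015) = -27774*((19948 - 17755) - 41015) = -27774*(2193 - 41015) = -27774*(-38822) = 1078242228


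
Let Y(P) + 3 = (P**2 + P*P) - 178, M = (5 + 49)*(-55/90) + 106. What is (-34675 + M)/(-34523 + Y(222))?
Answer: -5767/10644 ≈ -0.54181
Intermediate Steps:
M = 73 (M = 54*(-55*1/90) + 106 = 54*(-11/18) + 106 = -33 + 106 = 73)
Y(P) = -181 + 2*P**2 (Y(P) = -3 + ((P**2 + P*P) - 178) = -3 + ((P**2 + P**2) - 178) = -3 + (2*P**2 - 178) = -3 + (-178 + 2*P**2) = -181 + 2*P**2)
(-34675 + M)/(-34523 + Y(222)) = (-34675 + 73)/(-34523 + (-181 + 2*222**2)) = -34602/(-34523 + (-181 + 2*49284)) = -34602/(-34523 + (-181 + 98568)) = -34602/(-34523 + 98387) = -34602/63864 = -34602*1/63864 = -5767/10644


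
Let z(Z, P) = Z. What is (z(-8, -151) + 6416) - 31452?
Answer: -25044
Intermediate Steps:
(z(-8, -151) + 6416) - 31452 = (-8 + 6416) - 31452 = 6408 - 31452 = -25044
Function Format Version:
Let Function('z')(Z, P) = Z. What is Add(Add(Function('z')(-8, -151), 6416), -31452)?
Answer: -25044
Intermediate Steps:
Add(Add(Function('z')(-8, -151), 6416), -31452) = Add(Add(-8, 6416), -31452) = Add(6408, -31452) = -25044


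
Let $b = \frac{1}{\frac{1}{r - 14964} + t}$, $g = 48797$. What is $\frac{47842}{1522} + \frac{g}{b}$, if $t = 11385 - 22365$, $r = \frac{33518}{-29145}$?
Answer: $- \frac{177838272880772875187}{331917225778} \approx -5.3579 \cdot 10^{8}$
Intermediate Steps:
$r = - \frac{33518}{29145}$ ($r = 33518 \left(- \frac{1}{29145}\right) = - \frac{33518}{29145} \approx -1.15$)
$t = -10980$ ($t = 11385 - 22365 = -10980$)
$b = - \frac{436159298}{4789029121185}$ ($b = \frac{1}{\frac{1}{- \frac{33518}{29145} - 14964} - 10980} = \frac{1}{\frac{1}{- \frac{436159298}{29145}} - 10980} = \frac{1}{- \frac{29145}{436159298} - 10980} = \frac{1}{- \frac{4789029121185}{436159298}} = - \frac{436159298}{4789029121185} \approx -9.1075 \cdot 10^{-5}$)
$\frac{47842}{1522} + \frac{g}{b} = \frac{47842}{1522} + \frac{48797}{- \frac{436159298}{4789029121185}} = 47842 \cdot \frac{1}{1522} + 48797 \left(- \frac{4789029121185}{436159298}\right) = \frac{23921}{761} - \frac{233690254026464445}{436159298} = - \frac{177838272880772875187}{331917225778}$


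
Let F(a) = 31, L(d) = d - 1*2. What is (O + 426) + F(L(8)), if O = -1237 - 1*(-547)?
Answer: -233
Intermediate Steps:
O = -690 (O = -1237 + 547 = -690)
L(d) = -2 + d (L(d) = d - 2 = -2 + d)
(O + 426) + F(L(8)) = (-690 + 426) + 31 = -264 + 31 = -233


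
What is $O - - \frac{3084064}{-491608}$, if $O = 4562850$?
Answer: $\frac{280391309842}{61451} \approx 4.5628 \cdot 10^{6}$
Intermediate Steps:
$O - - \frac{3084064}{-491608} = 4562850 - - \frac{3084064}{-491608} = 4562850 - \left(-3084064\right) \left(- \frac{1}{491608}\right) = 4562850 - \frac{385508}{61451} = \frac{280391309842}{61451}$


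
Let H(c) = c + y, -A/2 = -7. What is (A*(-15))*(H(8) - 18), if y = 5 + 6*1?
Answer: -210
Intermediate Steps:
y = 11 (y = 5 + 6 = 11)
A = 14 (A = -2*(-7) = 14)
H(c) = 11 + c (H(c) = c + 11 = 11 + c)
(A*(-15))*(H(8) - 18) = (14*(-15))*((11 + 8) - 18) = -210*(19 - 18) = -210*1 = -210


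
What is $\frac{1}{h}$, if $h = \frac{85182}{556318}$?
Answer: $\frac{278159}{42591} \approx 6.5309$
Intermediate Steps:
$h = \frac{42591}{278159}$ ($h = 85182 \cdot \frac{1}{556318} = \frac{42591}{278159} \approx 0.15312$)
$\frac{1}{h} = \frac{1}{\frac{42591}{278159}} = \frac{278159}{42591}$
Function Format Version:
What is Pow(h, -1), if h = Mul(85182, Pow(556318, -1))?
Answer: Rational(278159, 42591) ≈ 6.5309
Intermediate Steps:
h = Rational(42591, 278159) (h = Mul(85182, Rational(1, 556318)) = Rational(42591, 278159) ≈ 0.15312)
Pow(h, -1) = Pow(Rational(42591, 278159), -1) = Rational(278159, 42591)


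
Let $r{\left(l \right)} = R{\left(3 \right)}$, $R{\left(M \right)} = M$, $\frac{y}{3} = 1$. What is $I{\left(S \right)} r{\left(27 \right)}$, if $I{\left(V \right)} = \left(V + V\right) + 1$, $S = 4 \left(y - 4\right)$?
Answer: $-21$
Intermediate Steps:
$y = 3$ ($y = 3 \cdot 1 = 3$)
$S = -4$ ($S = 4 \left(3 - 4\right) = 4 \left(-1\right) = -4$)
$I{\left(V \right)} = 1 + 2 V$ ($I{\left(V \right)} = 2 V + 1 = 1 + 2 V$)
$r{\left(l \right)} = 3$
$I{\left(S \right)} r{\left(27 \right)} = \left(1 + 2 \left(-4\right)\right) 3 = \left(1 - 8\right) 3 = \left(-7\right) 3 = -21$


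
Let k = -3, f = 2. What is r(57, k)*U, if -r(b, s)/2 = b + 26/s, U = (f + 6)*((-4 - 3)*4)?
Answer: 64960/3 ≈ 21653.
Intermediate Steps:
U = -224 (U = (2 + 6)*((-4 - 3)*4) = 8*(-7*4) = 8*(-28) = -224)
r(b, s) = -52/s - 2*b (r(b, s) = -2*(b + 26/s) = -52/s - 2*b)
r(57, k)*U = (-52/(-3) - 2*57)*(-224) = (-52*(-⅓) - 114)*(-224) = (52/3 - 114)*(-224) = -290/3*(-224) = 64960/3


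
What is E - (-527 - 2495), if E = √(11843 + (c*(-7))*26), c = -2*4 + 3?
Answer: 3022 + 3*√1417 ≈ 3134.9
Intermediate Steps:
c = -5 (c = -8 + 3 = -5)
E = 3*√1417 (E = √(11843 - 5*(-7)*26) = √(11843 + 35*26) = √(11843 + 910) = √12753 = 3*√1417 ≈ 112.93)
E - (-527 - 2495) = 3*√1417 - (-527 - 2495) = 3*√1417 - 1*(-3022) = 3*√1417 + 3022 = 3022 + 3*√1417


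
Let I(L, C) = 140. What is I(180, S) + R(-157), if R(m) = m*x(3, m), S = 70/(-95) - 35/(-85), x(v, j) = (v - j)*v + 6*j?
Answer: 72674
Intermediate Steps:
x(v, j) = 6*j + v*(v - j) (x(v, j) = v*(v - j) + 6*j = 6*j + v*(v - j))
S = -105/323 (S = 70*(-1/95) - 35*(-1/85) = -14/19 + 7/17 = -105/323 ≈ -0.32508)
R(m) = m*(9 + 3*m) (R(m) = m*(3² + 6*m - 1*m*3) = m*(9 + 6*m - 3*m) = m*(9 + 3*m))
I(180, S) + R(-157) = 140 + 3*(-157)*(3 - 157) = 140 + 3*(-157)*(-154) = 140 + 72534 = 72674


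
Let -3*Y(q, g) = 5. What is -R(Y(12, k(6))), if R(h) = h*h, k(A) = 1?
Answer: -25/9 ≈ -2.7778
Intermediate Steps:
Y(q, g) = -5/3 (Y(q, g) = -⅓*5 = -5/3)
R(h) = h²
-R(Y(12, k(6))) = -(-5/3)² = -1*25/9 = -25/9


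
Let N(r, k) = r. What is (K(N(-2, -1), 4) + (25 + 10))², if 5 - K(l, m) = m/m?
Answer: 1521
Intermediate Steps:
K(l, m) = 4 (K(l, m) = 5 - m/m = 5 - 1*1 = 5 - 1 = 4)
(K(N(-2, -1), 4) + (25 + 10))² = (4 + (25 + 10))² = (4 + 35)² = 39² = 1521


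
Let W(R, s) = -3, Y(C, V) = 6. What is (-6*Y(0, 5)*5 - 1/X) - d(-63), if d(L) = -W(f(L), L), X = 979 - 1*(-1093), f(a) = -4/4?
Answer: -379177/2072 ≈ -183.00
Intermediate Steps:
f(a) = -1 (f(a) = -4*1/4 = -1)
X = 2072 (X = 979 + 1093 = 2072)
d(L) = 3 (d(L) = -1*(-3) = 3)
(-6*Y(0, 5)*5 - 1/X) - d(-63) = (-6*6*5 - 1/2072) - 1*3 = (-36*5 - 1*1/2072) - 3 = (-180 - 1/2072) - 3 = -372961/2072 - 3 = -379177/2072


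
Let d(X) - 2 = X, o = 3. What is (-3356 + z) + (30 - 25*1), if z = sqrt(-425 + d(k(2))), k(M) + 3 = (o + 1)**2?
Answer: -3351 + I*sqrt(410) ≈ -3351.0 + 20.248*I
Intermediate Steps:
k(M) = 13 (k(M) = -3 + (3 + 1)**2 = -3 + 4**2 = -3 + 16 = 13)
d(X) = 2 + X
z = I*sqrt(410) (z = sqrt(-425 + (2 + 13)) = sqrt(-425 + 15) = sqrt(-410) = I*sqrt(410) ≈ 20.248*I)
(-3356 + z) + (30 - 25*1) = (-3356 + I*sqrt(410)) + (30 - 25*1) = (-3356 + I*sqrt(410)) + (30 - 25) = (-3356 + I*sqrt(410)) + 5 = -3351 + I*sqrt(410)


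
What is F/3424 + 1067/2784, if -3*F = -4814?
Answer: 253775/297888 ≈ 0.85191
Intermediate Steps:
F = 4814/3 (F = -1/3*(-4814) = 4814/3 ≈ 1604.7)
F/3424 + 1067/2784 = (4814/3)/3424 + 1067/2784 = (4814/3)*(1/3424) + 1067*(1/2784) = 2407/5136 + 1067/2784 = 253775/297888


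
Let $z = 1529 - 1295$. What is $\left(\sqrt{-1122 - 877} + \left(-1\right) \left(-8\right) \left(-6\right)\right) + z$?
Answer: $186 + i \sqrt{1999} \approx 186.0 + 44.71 i$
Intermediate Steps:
$z = 234$
$\left(\sqrt{-1122 - 877} + \left(-1\right) \left(-8\right) \left(-6\right)\right) + z = \left(\sqrt{-1122 - 877} + \left(-1\right) \left(-8\right) \left(-6\right)\right) + 234 = \left(\sqrt{-1999} + 8 \left(-6\right)\right) + 234 = \left(i \sqrt{1999} - 48\right) + 234 = \left(-48 + i \sqrt{1999}\right) + 234 = 186 + i \sqrt{1999}$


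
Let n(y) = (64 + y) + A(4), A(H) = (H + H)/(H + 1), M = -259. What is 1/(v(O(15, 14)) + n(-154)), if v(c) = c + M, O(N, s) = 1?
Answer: -5/1732 ≈ -0.0028868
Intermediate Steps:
A(H) = 2*H/(1 + H) (A(H) = (2*H)/(1 + H) = 2*H/(1 + H))
v(c) = -259 + c (v(c) = c - 259 = -259 + c)
n(y) = 328/5 + y (n(y) = (64 + y) + 2*4/(1 + 4) = (64 + y) + 2*4/5 = (64 + y) + 2*4*(1/5) = (64 + y) + 8/5 = 328/5 + y)
1/(v(O(15, 14)) + n(-154)) = 1/((-259 + 1) + (328/5 - 154)) = 1/(-258 - 442/5) = 1/(-1732/5) = -5/1732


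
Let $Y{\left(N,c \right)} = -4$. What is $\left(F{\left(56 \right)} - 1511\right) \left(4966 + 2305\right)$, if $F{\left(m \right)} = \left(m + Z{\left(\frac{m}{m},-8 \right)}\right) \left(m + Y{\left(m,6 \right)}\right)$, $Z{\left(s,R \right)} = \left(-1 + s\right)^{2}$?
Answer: $10186671$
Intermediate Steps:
$F{\left(m \right)} = m \left(-4 + m\right)$ ($F{\left(m \right)} = \left(m + \left(-1 + \frac{m}{m}\right)^{2}\right) \left(m - 4\right) = \left(m + \left(-1 + 1\right)^{2}\right) \left(-4 + m\right) = \left(m + 0^{2}\right) \left(-4 + m\right) = \left(m + 0\right) \left(-4 + m\right) = m \left(-4 + m\right)$)
$\left(F{\left(56 \right)} - 1511\right) \left(4966 + 2305\right) = \left(56 \left(-4 + 56\right) - 1511\right) \left(4966 + 2305\right) = \left(56 \cdot 52 - 1511\right) 7271 = \left(2912 - 1511\right) 7271 = 1401 \cdot 7271 = 10186671$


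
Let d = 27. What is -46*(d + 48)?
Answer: -3450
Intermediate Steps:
-46*(d + 48) = -46*(27 + 48) = -46*75 = -3450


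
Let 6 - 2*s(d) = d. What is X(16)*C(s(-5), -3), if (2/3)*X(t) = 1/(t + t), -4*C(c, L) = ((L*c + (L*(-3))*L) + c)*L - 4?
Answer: -165/128 ≈ -1.2891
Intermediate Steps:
s(d) = 3 - d/2
C(c, L) = 1 - L*(c - 3*L**2 + L*c)/4 (C(c, L) = -(((L*c + (L*(-3))*L) + c)*L - 4)/4 = -(((L*c + (-3*L)*L) + c)*L - 4)/4 = -(((L*c - 3*L**2) + c)*L - 4)/4 = -(((-3*L**2 + L*c) + c)*L - 4)/4 = -((c - 3*L**2 + L*c)*L - 4)/4 = -(L*(c - 3*L**2 + L*c) - 4)/4 = -(-4 + L*(c - 3*L**2 + L*c))/4 = 1 - L*(c - 3*L**2 + L*c)/4)
X(t) = 3/(4*t) (X(t) = 3/(2*(t + t)) = 3/(2*((2*t))) = 3*(1/(2*t))/2 = 3/(4*t))
X(16)*C(s(-5), -3) = ((3/4)/16)*(1 + (3/4)*(-3)**3 - 1/4*(-3)*(3 - 1/2*(-5)) - 1/4*(3 - 1/2*(-5))*(-3)**2) = ((3/4)*(1/16))*(1 + (3/4)*(-27) - 1/4*(-3)*(3 + 5/2) - 1/4*(3 + 5/2)*9) = 3*(1 - 81/4 - 1/4*(-3)*11/2 - 1/4*11/2*9)/64 = 3*(1 - 81/4 + 33/8 - 99/8)/64 = (3/64)*(-55/2) = -165/128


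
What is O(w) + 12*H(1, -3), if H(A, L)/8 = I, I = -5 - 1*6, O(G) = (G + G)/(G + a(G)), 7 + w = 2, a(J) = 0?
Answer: -1054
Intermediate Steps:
w = -5 (w = -7 + 2 = -5)
O(G) = 2 (O(G) = (G + G)/(G + 0) = (2*G)/G = 2)
I = -11 (I = -5 - 6 = -11)
H(A, L) = -88 (H(A, L) = 8*(-11) = -88)
O(w) + 12*H(1, -3) = 2 + 12*(-88) = 2 - 1056 = -1054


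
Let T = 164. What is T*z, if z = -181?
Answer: -29684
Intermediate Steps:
T*z = 164*(-181) = -29684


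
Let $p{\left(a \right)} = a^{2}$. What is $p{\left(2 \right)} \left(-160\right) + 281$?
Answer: $-359$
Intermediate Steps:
$p{\left(2 \right)} \left(-160\right) + 281 = 2^{2} \left(-160\right) + 281 = 4 \left(-160\right) + 281 = -640 + 281 = -359$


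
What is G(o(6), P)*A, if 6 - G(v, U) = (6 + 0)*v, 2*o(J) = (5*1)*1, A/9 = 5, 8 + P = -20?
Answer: -405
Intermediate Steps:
P = -28 (P = -8 - 20 = -28)
A = 45 (A = 9*5 = 45)
o(J) = 5/2 (o(J) = ((5*1)*1)/2 = (5*1)/2 = (½)*5 = 5/2)
G(v, U) = 6 - 6*v (G(v, U) = 6 - (6 + 0)*v = 6 - 6*v)
G(o(6), P)*A = (6 - 6*5/2)*45 = (6 - 15)*45 = -9*45 = -405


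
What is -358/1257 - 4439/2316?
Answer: -11069/5028 ≈ -2.2015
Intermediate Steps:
-358/1257 - 4439/2316 = -358*1/1257 - 4439*1/2316 = -358/1257 - 23/12 = -11069/5028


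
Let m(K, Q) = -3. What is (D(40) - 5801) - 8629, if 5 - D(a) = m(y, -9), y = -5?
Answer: -14422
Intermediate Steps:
D(a) = 8 (D(a) = 5 - 1*(-3) = 5 + 3 = 8)
(D(40) - 5801) - 8629 = (8 - 5801) - 8629 = -5793 - 8629 = -14422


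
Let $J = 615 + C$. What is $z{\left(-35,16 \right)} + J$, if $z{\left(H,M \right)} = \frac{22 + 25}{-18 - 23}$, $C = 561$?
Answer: $\frac{48169}{41} \approx 1174.9$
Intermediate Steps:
$z{\left(H,M \right)} = - \frac{47}{41}$ ($z{\left(H,M \right)} = \frac{47}{-41} = 47 \left(- \frac{1}{41}\right) = - \frac{47}{41}$)
$J = 1176$ ($J = 615 + 561 = 1176$)
$z{\left(-35,16 \right)} + J = - \frac{47}{41} + 1176 = \frac{48169}{41}$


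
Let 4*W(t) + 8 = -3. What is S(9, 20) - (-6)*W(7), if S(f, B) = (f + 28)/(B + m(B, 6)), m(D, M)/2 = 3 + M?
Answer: -295/19 ≈ -15.526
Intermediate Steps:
m(D, M) = 6 + 2*M (m(D, M) = 2*(3 + M) = 6 + 2*M)
W(t) = -11/4 (W(t) = -2 + (¼)*(-3) = -2 - ¾ = -11/4)
S(f, B) = (28 + f)/(18 + B) (S(f, B) = (f + 28)/(B + (6 + 2*6)) = (28 + f)/(B + (6 + 12)) = (28 + f)/(B + 18) = (28 + f)/(18 + B))
S(9, 20) - (-6)*W(7) = (28 + 9)/(18 + 20) - (-6)*(-11)/4 = 37/38 - 1*33/2 = (1/38)*37 - 33/2 = 37/38 - 33/2 = -295/19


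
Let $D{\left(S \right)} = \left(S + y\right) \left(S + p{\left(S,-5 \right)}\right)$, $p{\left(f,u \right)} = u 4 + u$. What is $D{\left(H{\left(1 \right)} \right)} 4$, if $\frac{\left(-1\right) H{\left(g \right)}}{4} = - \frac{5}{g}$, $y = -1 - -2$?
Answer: $-420$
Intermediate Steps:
$p{\left(f,u \right)} = 5 u$ ($p{\left(f,u \right)} = 4 u + u = 5 u$)
$y = 1$ ($y = -1 + 2 = 1$)
$H{\left(g \right)} = \frac{20}{g}$ ($H{\left(g \right)} = - 4 \left(- \frac{5}{g}\right) = \frac{20}{g}$)
$D{\left(S \right)} = \left(1 + S\right) \left(-25 + S\right)$ ($D{\left(S \right)} = \left(S + 1\right) \left(S + 5 \left(-5\right)\right) = \left(1 + S\right) \left(S - 25\right) = \left(1 + S\right) \left(-25 + S\right)$)
$D{\left(H{\left(1 \right)} \right)} 4 = \left(-25 + \left(\frac{20}{1}\right)^{2} - 24 \cdot \frac{20}{1}\right) 4 = \left(-25 + \left(20 \cdot 1\right)^{2} - 24 \cdot 20 \cdot 1\right) 4 = \left(-25 + 20^{2} - 480\right) 4 = \left(-25 + 400 - 480\right) 4 = \left(-105\right) 4 = -420$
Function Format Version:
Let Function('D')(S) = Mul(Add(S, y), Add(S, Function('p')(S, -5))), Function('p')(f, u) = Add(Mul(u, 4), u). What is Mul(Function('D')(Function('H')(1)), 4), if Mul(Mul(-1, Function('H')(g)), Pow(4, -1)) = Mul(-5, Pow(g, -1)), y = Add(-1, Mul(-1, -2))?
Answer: -420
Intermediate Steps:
Function('p')(f, u) = Mul(5, u) (Function('p')(f, u) = Add(Mul(4, u), u) = Mul(5, u))
y = 1 (y = Add(-1, 2) = 1)
Function('H')(g) = Mul(20, Pow(g, -1)) (Function('H')(g) = Mul(-4, Mul(-5, Pow(g, -1))) = Mul(20, Pow(g, -1)))
Function('D')(S) = Mul(Add(1, S), Add(-25, S)) (Function('D')(S) = Mul(Add(S, 1), Add(S, Mul(5, -5))) = Mul(Add(1, S), Add(S, -25)) = Mul(Add(1, S), Add(-25, S)))
Mul(Function('D')(Function('H')(1)), 4) = Mul(Add(-25, Pow(Mul(20, Pow(1, -1)), 2), Mul(-24, Mul(20, Pow(1, -1)))), 4) = Mul(Add(-25, Pow(Mul(20, 1), 2), Mul(-24, Mul(20, 1))), 4) = Mul(Add(-25, Pow(20, 2), Mul(-24, 20)), 4) = Mul(Add(-25, 400, -480), 4) = Mul(-105, 4) = -420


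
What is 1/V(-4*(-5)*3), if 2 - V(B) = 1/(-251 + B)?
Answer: 191/383 ≈ 0.49869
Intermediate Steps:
V(B) = 2 - 1/(-251 + B)
1/V(-4*(-5)*3) = 1/((-503 + 2*(-4*(-5)*3))/(-251 - 4*(-5)*3)) = 1/((-503 + 2*(20*3))/(-251 + 20*3)) = 1/((-503 + 2*60)/(-251 + 60)) = 1/((-503 + 120)/(-191)) = 1/(-1/191*(-383)) = 1/(383/191) = 191/383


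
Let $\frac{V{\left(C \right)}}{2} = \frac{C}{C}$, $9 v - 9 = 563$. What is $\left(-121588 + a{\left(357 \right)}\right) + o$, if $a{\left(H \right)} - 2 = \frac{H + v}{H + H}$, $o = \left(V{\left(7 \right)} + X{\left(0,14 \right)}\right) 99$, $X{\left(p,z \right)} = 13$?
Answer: $- \frac{771765241}{6426} \approx -1.201 \cdot 10^{5}$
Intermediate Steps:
$v = \frac{572}{9}$ ($v = 1 + \frac{1}{9} \cdot 563 = 1 + \frac{563}{9} = \frac{572}{9} \approx 63.556$)
$V{\left(C \right)} = 2$ ($V{\left(C \right)} = 2 \frac{C}{C} = 2 \cdot 1 = 2$)
$o = 1485$ ($o = \left(2 + 13\right) 99 = 15 \cdot 99 = 1485$)
$a{\left(H \right)} = 2 + \frac{\frac{572}{9} + H}{2 H}$ ($a{\left(H \right)} = 2 + \frac{H + \frac{572}{9}}{H + H} = 2 + \frac{\frac{572}{9} + H}{2 H}$)
$\left(-121588 + a{\left(357 \right)}\right) + o = \left(-121588 + \frac{572 + 45 \cdot 357}{18 \cdot 357}\right) + 1485 = \left(-121588 + \frac{1}{18} \cdot \frac{1}{357} \left(572 + 16065\right)\right) + 1485 = \left(-121588 + \frac{1}{18} \cdot \frac{1}{357} \cdot 16637\right) + 1485 = \left(-121588 + \frac{16637}{6426}\right) + 1485 = - \frac{781307851}{6426} + 1485 = - \frac{771765241}{6426}$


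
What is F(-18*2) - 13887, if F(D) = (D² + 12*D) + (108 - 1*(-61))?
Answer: -12854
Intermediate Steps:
F(D) = 169 + D² + 12*D (F(D) = (D² + 12*D) + (108 + 61) = (D² + 12*D) + 169 = 169 + D² + 12*D)
F(-18*2) - 13887 = (169 + (-18*2)² + 12*(-18*2)) - 13887 = (169 + (-36)² + 12*(-36)) - 13887 = (169 + 1296 - 432) - 13887 = 1033 - 13887 = -12854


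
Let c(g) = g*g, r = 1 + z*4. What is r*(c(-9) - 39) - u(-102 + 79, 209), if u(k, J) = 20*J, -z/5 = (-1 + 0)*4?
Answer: -778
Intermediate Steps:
z = 20 (z = -5*(-1 + 0)*4 = -(-5)*4 = -5*(-4) = 20)
r = 81 (r = 1 + 20*4 = 1 + 80 = 81)
c(g) = g²
r*(c(-9) - 39) - u(-102 + 79, 209) = 81*((-9)² - 39) - 20*209 = 81*(81 - 39) - 1*4180 = 81*42 - 4180 = 3402 - 4180 = -778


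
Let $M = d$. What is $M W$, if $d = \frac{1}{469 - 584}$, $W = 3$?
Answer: $- \frac{3}{115} \approx -0.026087$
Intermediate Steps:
$d = - \frac{1}{115}$ ($d = \frac{1}{-115} = - \frac{1}{115} \approx -0.0086956$)
$M = - \frac{1}{115} \approx -0.0086956$
$M W = \left(- \frac{1}{115}\right) 3 = - \frac{3}{115}$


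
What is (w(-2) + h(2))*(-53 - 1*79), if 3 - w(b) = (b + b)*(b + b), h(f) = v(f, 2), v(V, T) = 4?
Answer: 1188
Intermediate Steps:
h(f) = 4
w(b) = 3 - 4*b² (w(b) = 3 - (b + b)*(b + b) = 3 - 2*b*2*b = 3 - 4*b²)
(w(-2) + h(2))*(-53 - 1*79) = ((3 - 4*(-2)²) + 4)*(-53 - 1*79) = ((3 - 4*4) + 4)*(-53 - 79) = ((3 - 16) + 4)*(-132) = (-13 + 4)*(-132) = -9*(-132) = 1188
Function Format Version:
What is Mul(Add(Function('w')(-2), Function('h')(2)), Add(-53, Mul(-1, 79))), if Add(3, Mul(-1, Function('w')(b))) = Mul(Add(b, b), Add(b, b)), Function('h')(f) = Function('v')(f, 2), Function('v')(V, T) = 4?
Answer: 1188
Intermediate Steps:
Function('h')(f) = 4
Function('w')(b) = Add(3, Mul(-4, Pow(b, 2))) (Function('w')(b) = Add(3, Mul(-1, Mul(Add(b, b), Add(b, b)))) = Add(3, Mul(-1, Mul(Mul(2, b), Mul(2, b)))) = Add(3, Mul(-1, Mul(4, Pow(b, 2)))) = Add(3, Mul(-4, Pow(b, 2))))
Mul(Add(Function('w')(-2), Function('h')(2)), Add(-53, Mul(-1, 79))) = Mul(Add(Add(3, Mul(-4, Pow(-2, 2))), 4), Add(-53, Mul(-1, 79))) = Mul(Add(Add(3, Mul(-4, 4)), 4), Add(-53, -79)) = Mul(Add(Add(3, -16), 4), -132) = Mul(Add(-13, 4), -132) = Mul(-9, -132) = 1188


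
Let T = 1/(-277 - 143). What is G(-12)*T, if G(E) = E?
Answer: 1/35 ≈ 0.028571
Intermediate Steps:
T = -1/420 (T = 1/(-420) = -1/420 ≈ -0.0023810)
G(-12)*T = -12*(-1/420) = 1/35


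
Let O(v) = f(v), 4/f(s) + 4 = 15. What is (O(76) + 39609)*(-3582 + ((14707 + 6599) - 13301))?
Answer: 1927114369/11 ≈ 1.7519e+8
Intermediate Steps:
f(s) = 4/11 (f(s) = 4/(-4 + 15) = 4/11)
O(v) = 4/11
(O(76) + 39609)*(-3582 + ((14707 + 6599) - 13301)) = (4/11 + 39609)*(-3582 + ((14707 + 6599) - 13301)) = 435703*(-3582 + (21306 - 13301))/11 = 435703*(-3582 + 8005)/11 = (435703/11)*4423 = 1927114369/11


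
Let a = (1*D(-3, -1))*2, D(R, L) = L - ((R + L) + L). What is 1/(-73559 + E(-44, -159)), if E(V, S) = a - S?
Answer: -1/73392 ≈ -1.3625e-5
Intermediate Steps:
D(R, L) = -L - R (D(R, L) = L - ((L + R) + L) = L - (R + 2*L) = L + (-R - 2*L) = -L - R)
a = 8 (a = (1*(-1*(-1) - 1*(-3)))*2 = (1*(1 + 3))*2 = (1*4)*2 = 4*2 = 8)
E(V, S) = 8 - S
1/(-73559 + E(-44, -159)) = 1/(-73559 + (8 - 1*(-159))) = 1/(-73559 + (8 + 159)) = 1/(-73559 + 167) = 1/(-73392) = -1/73392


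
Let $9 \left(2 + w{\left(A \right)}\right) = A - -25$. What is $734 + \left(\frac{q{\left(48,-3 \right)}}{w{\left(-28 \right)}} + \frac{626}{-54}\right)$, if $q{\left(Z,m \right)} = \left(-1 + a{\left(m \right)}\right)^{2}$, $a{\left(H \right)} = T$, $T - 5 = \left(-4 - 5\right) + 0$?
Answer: $\frac{134510}{189} \approx 711.69$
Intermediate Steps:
$w{\left(A \right)} = \frac{7}{9} + \frac{A}{9}$ ($w{\left(A \right)} = -2 + \frac{A - -25}{9} = -2 + \frac{A + 25}{9} = -2 + \frac{25 + A}{9} = -2 + \left(\frac{25}{9} + \frac{A}{9}\right) = \frac{7}{9} + \frac{A}{9}$)
$T = -4$ ($T = 5 + \left(\left(-4 - 5\right) + 0\right) = 5 + \left(-9 + 0\right) = 5 - 9 = -4$)
$a{\left(H \right)} = -4$
$q{\left(Z,m \right)} = 25$ ($q{\left(Z,m \right)} = \left(-1 - 4\right)^{2} = \left(-5\right)^{2} = 25$)
$734 + \left(\frac{q{\left(48,-3 \right)}}{w{\left(-28 \right)}} + \frac{626}{-54}\right) = 734 + \left(\frac{25}{\frac{7}{9} + \frac{1}{9} \left(-28\right)} + \frac{626}{-54}\right) = 734 + \left(\frac{25}{\frac{7}{9} - \frac{28}{9}} + 626 \left(- \frac{1}{54}\right)\right) = 734 - \left(\frac{313}{27} - \frac{25}{- \frac{7}{3}}\right) = 734 + \left(25 \left(- \frac{3}{7}\right) - \frac{313}{27}\right) = 734 - \frac{4216}{189} = \frac{134510}{189}$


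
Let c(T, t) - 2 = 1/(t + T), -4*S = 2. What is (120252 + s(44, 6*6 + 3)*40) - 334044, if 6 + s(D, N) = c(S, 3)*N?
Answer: -210288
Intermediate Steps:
S = -1/2 (S = -1/4*2 = -1/2 ≈ -0.50000)
c(T, t) = 2 + 1/(T + t) (c(T, t) = 2 + 1/(t + T) = 2 + 1/(T + t))
s(D, N) = -6 + 12*N/5 (s(D, N) = -6 + ((1 + 2*(-1/2) + 2*3)/(-1/2 + 3))*N = -6 + ((1 - 1 + 6)/(5/2))*N = -6 + ((2/5)*6)*N = -6 + 12*N/5)
(120252 + s(44, 6*6 + 3)*40) - 334044 = (120252 + (-6 + 12*(6*6 + 3)/5)*40) - 334044 = (120252 + (-6 + 12*(36 + 3)/5)*40) - 334044 = (120252 + (-6 + (12/5)*39)*40) - 334044 = (120252 + (-6 + 468/5)*40) - 334044 = (120252 + (438/5)*40) - 334044 = (120252 + 3504) - 334044 = 123756 - 334044 = -210288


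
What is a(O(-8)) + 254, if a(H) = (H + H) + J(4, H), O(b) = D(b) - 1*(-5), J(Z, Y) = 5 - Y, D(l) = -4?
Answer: 260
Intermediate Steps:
O(b) = 1 (O(b) = -4 - 1*(-5) = -4 + 5 = 1)
a(H) = 5 + H (a(H) = (H + H) + (5 - H) = 2*H + (5 - H) = 5 + H)
a(O(-8)) + 254 = (5 + 1) + 254 = 6 + 254 = 260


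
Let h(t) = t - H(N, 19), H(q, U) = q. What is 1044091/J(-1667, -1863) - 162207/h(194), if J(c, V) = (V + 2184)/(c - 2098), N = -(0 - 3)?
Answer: -250291189304/20437 ≈ -1.2247e+7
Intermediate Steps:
N = 3 (N = -1*(-3) = 3)
h(t) = -3 + t (h(t) = t - 1*3 = t - 3 = -3 + t)
J(c, V) = (2184 + V)/(-2098 + c)
1044091/J(-1667, -1863) - 162207/h(194) = 1044091/(((2184 - 1863)/(-2098 - 1667))) - 162207/(-3 + 194) = 1044091/((321/(-3765))) - 162207/191 = 1044091/((-1/3765*321)) - 162207*1/191 = 1044091/(-107/1255) - 162207/191 = 1044091*(-1255/107) - 162207/191 = -1310334205/107 - 162207/191 = -250291189304/20437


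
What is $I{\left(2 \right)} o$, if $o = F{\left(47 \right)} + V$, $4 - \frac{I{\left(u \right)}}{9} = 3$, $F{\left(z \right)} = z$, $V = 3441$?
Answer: $31392$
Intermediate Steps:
$I{\left(u \right)} = 9$ ($I{\left(u \right)} = 36 - 27 = 9$)
$o = 3488$ ($o = 47 + 3441 = 3488$)
$I{\left(2 \right)} o = 9 \cdot 3488 = 31392$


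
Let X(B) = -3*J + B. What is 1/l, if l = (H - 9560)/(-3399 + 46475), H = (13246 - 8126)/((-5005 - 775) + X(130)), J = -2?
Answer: -15195059/3372610 ≈ -4.5054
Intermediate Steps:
X(B) = 6 + B (X(B) = -3*(-2) + B = 6 + B)
H = -1280/1411 (H = (13246 - 8126)/((-5005 - 775) + (6 + 130)) = 5120/(-5780 + 136) = 5120/(-5644) = 5120*(-1/5644) = -1280/1411 ≈ -0.90716)
l = -3372610/15195059 (l = (-1280/1411 - 9560)/(-3399 + 46475) = -13490440/1411/43076 = -13490440/1411*1/43076 = -3372610/15195059 ≈ -0.22195)
1/l = 1/(-3372610/15195059) = -15195059/3372610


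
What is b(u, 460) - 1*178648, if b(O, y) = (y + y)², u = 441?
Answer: 667752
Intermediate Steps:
b(O, y) = 4*y² (b(O, y) = (2*y)² = 4*y²)
b(u, 460) - 1*178648 = 4*460² - 1*178648 = 4*211600 - 178648 = 846400 - 178648 = 667752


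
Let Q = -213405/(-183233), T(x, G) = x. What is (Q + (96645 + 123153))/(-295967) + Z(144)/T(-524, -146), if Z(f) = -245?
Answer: -7817241496441/28417002766964 ≈ -0.27509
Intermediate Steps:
Q = 213405/183233 (Q = -213405*(-1/183233) = 213405/183233 ≈ 1.1647)
(Q + (96645 + 123153))/(-295967) + Z(144)/T(-524, -146) = (213405/183233 + (96645 + 123153))/(-295967) - 245/(-524) = (213405/183233 + 219798)*(-1/295967) - 245*(-1/524) = (40274460339/183233)*(-1/295967) + 245/524 = -40274460339/54230921311 + 245/524 = -7817241496441/28417002766964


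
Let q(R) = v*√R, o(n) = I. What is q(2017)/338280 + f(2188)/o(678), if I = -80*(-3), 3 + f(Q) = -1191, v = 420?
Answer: -199/40 + 7*√2017/5638 ≈ -4.9192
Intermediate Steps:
f(Q) = -1194 (f(Q) = -3 - 1191 = -1194)
I = 240
o(n) = 240
q(R) = 420*√R
q(2017)/338280 + f(2188)/o(678) = (420*√2017)/338280 - 1194/240 = (420*√2017)*(1/338280) - 1194*1/240 = 7*√2017/5638 - 199/40 = -199/40 + 7*√2017/5638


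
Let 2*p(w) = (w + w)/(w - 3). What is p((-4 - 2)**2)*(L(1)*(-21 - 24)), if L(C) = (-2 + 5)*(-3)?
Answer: 4860/11 ≈ 441.82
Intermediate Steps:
L(C) = -9 (L(C) = 3*(-3) = -9)
p(w) = w/(-3 + w) (p(w) = ((w + w)/(w - 3))/2 = ((2*w)/(-3 + w))/2 = (2*w/(-3 + w))/2 = w/(-3 + w))
p((-4 - 2)**2)*(L(1)*(-21 - 24)) = ((-4 - 2)**2/(-3 + (-4 - 2)**2))*(-9*(-21 - 24)) = ((-6)**2/(-3 + (-6)**2))*(-9*(-45)) = (36/(-3 + 36))*405 = (36/33)*405 = (36*(1/33))*405 = (12/11)*405 = 4860/11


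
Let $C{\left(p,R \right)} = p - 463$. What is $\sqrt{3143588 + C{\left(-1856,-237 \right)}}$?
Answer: $\sqrt{3141269} \approx 1772.4$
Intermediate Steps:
$C{\left(p,R \right)} = -463 + p$
$\sqrt{3143588 + C{\left(-1856,-237 \right)}} = \sqrt{3143588 - 2319} = \sqrt{3141269}$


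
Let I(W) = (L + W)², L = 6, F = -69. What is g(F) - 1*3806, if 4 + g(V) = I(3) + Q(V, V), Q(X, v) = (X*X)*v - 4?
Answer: -332242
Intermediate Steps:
Q(X, v) = -4 + v*X² (Q(X, v) = X²*v - 4 = v*X² - 4 = -4 + v*X²)
I(W) = (6 + W)²
g(V) = 73 + V³ (g(V) = -4 + ((6 + 3)² + (-4 + V*V²)) = -4 + (9² + (-4 + V³)) = -4 + (81 + (-4 + V³)) = -4 + (77 + V³) = 73 + V³)
g(F) - 1*3806 = (73 + (-69)³) - 1*3806 = (73 - 328509) - 3806 = -328436 - 3806 = -332242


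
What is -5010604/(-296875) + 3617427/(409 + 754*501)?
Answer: 156249930583/5908796875 ≈ 26.444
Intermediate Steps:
-5010604/(-296875) + 3617427/(409 + 754*501) = -5010604*(-1/296875) + 3617427/(409 + 377754) = 263716/15625 + 3617427/378163 = 156249930583/5908796875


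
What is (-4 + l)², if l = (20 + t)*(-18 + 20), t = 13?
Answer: 3844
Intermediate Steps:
l = 66 (l = (20 + 13)*(-18 + 20) = 33*2 = 66)
(-4 + l)² = (-4 + 66)² = 62² = 3844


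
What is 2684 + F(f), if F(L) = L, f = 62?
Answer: 2746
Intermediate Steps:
2684 + F(f) = 2684 + 62 = 2746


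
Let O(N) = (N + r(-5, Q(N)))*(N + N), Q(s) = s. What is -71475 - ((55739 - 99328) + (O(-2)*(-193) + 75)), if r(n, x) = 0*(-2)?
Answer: -26417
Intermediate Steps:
r(n, x) = 0
O(N) = 2*N² (O(N) = (N + 0)*(N + N) = N*(2*N) = 2*N²)
-71475 - ((55739 - 99328) + (O(-2)*(-193) + 75)) = -71475 - ((55739 - 99328) + ((2*(-2)²)*(-193) + 75)) = -71475 - (-43589 + ((2*4)*(-193) + 75)) = -71475 - (-43589 + (8*(-193) + 75)) = -71475 - (-43589 + (-1544 + 75)) = -71475 - (-43589 - 1469) = -71475 - 1*(-45058) = -71475 + 45058 = -26417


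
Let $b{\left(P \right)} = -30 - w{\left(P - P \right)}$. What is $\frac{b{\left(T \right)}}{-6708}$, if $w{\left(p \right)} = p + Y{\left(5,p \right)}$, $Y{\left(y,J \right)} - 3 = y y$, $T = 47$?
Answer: $\frac{29}{3354} \approx 0.0086464$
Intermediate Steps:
$Y{\left(y,J \right)} = 3 + y^{2}$ ($Y{\left(y,J \right)} = 3 + y y = 3 + y^{2}$)
$w{\left(p \right)} = 28 + p$ ($w{\left(p \right)} = p + \left(3 + 5^{2}\right) = p + \left(3 + 25\right) = p + 28 = 28 + p$)
$b{\left(P \right)} = -58$ ($b{\left(P \right)} = -30 - \left(28 + \left(P - P\right)\right) = -30 - \left(28 + 0\right) = -30 - 28 = -58$)
$\frac{b{\left(T \right)}}{-6708} = - \frac{58}{-6708} = \left(-58\right) \left(- \frac{1}{6708}\right) = \frac{29}{3354}$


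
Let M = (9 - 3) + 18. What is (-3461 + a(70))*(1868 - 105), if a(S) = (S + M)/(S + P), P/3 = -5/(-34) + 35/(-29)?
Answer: -401849935663/65885 ≈ -6.0993e+6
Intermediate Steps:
M = 24 (M = 6 + 18 = 24)
P = -3135/986 (P = 3*(-5/(-34) + 35/(-29)) = 3*(-5*(-1/34) + 35*(-1/29)) = 3*(5/34 - 35/29) = 3*(-1045/986) = -3135/986 ≈ -3.1795)
a(S) = (24 + S)/(-3135/986 + S) (a(S) = (S + 24)/(S - 3135/986) = (24 + S)/(-3135/986 + S))
(-3461 + a(70))*(1868 - 105) = (-3461 + 986*(24 + 70)/(-3135 + 986*70))*(1868 - 105) = (-3461 + 986*94/(-3135 + 69020))*1763 = (-3461 + 986*94/65885)*1763 = (-3461 + 986*(1/65885)*94)*1763 = (-3461 + 92684/65885)*1763 = -227935301/65885*1763 = -401849935663/65885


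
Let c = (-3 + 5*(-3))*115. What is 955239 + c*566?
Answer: -216381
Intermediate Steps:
c = -2070 (c = (-3 - 15)*115 = -18*115 = -2070)
955239 + c*566 = 955239 - 2070*566 = 955239 - 1171620 = -216381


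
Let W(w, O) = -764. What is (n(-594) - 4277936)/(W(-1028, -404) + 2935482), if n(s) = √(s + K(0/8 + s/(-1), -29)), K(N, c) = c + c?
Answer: -2138968/1467359 + I*√163/1467359 ≈ -1.4577 + 8.7008e-6*I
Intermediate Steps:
K(N, c) = 2*c
n(s) = √(-58 + s) (n(s) = √(s + 2*(-29)) = √(s - 58) = √(-58 + s))
(n(-594) - 4277936)/(W(-1028, -404) + 2935482) = (√(-58 - 594) - 4277936)/(-764 + 2935482) = (√(-652) - 4277936)/2934718 = (2*I*√163 - 4277936)*(1/2934718) = (-4277936 + 2*I*√163)*(1/2934718) = -2138968/1467359 + I*√163/1467359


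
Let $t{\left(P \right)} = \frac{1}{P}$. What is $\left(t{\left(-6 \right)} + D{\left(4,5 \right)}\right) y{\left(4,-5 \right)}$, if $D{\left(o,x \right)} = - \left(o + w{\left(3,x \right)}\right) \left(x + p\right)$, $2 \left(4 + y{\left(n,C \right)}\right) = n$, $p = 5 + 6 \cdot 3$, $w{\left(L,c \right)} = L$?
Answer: $\frac{1177}{3} \approx 392.33$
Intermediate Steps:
$p = 23$ ($p = 5 + 18 = 23$)
$y{\left(n,C \right)} = -4 + \frac{n}{2}$
$D{\left(o,x \right)} = - \left(3 + o\right) \left(23 + x\right)$ ($D{\left(o,x \right)} = - \left(o + 3\right) \left(x + 23\right) = - \left(3 + o\right) \left(23 + x\right)$)
$\left(t{\left(-6 \right)} + D{\left(4,5 \right)}\right) y{\left(4,-5 \right)} = \left(\frac{1}{-6} - \left(176 + 20\right)\right) \left(-4 + \frac{1}{2} \cdot 4\right) = \left(- \frac{1}{6} - 196\right) \left(-4 + 2\right) = \left(- \frac{1}{6} - 196\right) \left(-2\right) = \left(- \frac{1177}{6}\right) \left(-2\right) = \frac{1177}{3}$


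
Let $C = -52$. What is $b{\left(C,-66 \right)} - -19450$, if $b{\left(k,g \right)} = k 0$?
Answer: $19450$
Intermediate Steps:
$b{\left(k,g \right)} = 0$
$b{\left(C,-66 \right)} - -19450 = 0 - -19450 = 0 + 19450 = 19450$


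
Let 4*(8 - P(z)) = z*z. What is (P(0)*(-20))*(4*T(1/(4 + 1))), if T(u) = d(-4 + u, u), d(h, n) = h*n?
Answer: 2432/5 ≈ 486.40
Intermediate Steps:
P(z) = 8 - z**2/4 (P(z) = 8 - z*z/4 = 8 - z**2/4)
T(u) = u*(-4 + u) (T(u) = (-4 + u)*u = u*(-4 + u))
(P(0)*(-20))*(4*T(1/(4 + 1))) = ((8 - 1/4*0**2)*(-20))*(4*((-4 + 1/(4 + 1))/(4 + 1))) = ((8 - 1/4*0)*(-20))*(4*((-4 + 1/5)/5)) = ((8 + 0)*(-20))*(4*((-4 + 1/5)/5)) = (8*(-20))*(4*((1/5)*(-19/5))) = -640*(-19)/25 = -160*(-76/25) = 2432/5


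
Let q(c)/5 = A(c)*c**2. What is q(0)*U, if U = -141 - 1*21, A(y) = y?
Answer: 0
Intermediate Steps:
q(c) = 5*c**3 (q(c) = 5*(c*c**2) = 5*c**3)
U = -162 (U = -141 - 21 = -162)
q(0)*U = (5*0**3)*(-162) = (5*0)*(-162) = 0*(-162) = 0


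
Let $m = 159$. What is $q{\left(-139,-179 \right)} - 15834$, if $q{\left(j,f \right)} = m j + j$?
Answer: $-38074$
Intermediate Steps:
$q{\left(j,f \right)} = 160 j$ ($q{\left(j,f \right)} = 159 j + j = 160 j$)
$q{\left(-139,-179 \right)} - 15834 = 160 \left(-139\right) - 15834 = -22240 - 15834 = -38074$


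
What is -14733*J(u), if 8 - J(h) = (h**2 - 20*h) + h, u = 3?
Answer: -825048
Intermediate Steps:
J(h) = 8 - h**2 + 19*h (J(h) = 8 - ((h**2 - 20*h) + h) = 8 - (h**2 - 19*h) = 8 + (-h**2 + 19*h) = 8 - h**2 + 19*h)
-14733*J(u) = -14733*(8 - 1*3**2 + 19*3) = -14733*(8 - 1*9 + 57) = -14733*(8 - 9 + 57) = -14733*56 = -825048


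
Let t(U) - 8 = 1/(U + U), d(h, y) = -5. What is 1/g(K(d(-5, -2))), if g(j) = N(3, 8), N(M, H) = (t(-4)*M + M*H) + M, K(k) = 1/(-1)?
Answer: 8/405 ≈ 0.019753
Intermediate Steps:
K(k) = -1
t(U) = 8 + 1/(2*U) (t(U) = 8 + 1/(U + U) = 8 + 1/(2*U))
N(M, H) = 71*M/8 + H*M (N(M, H) = ((8 + (½)/(-4))*M + M*H) + M = ((8 + (½)*(-¼))*M + H*M) + M = ((8 - ⅛)*M + H*M) + M = (63*M/8 + H*M) + M = 71*M/8 + H*M)
g(j) = 405/8 (g(j) = (⅛)*3*(71 + 8*8) = (⅛)*3*(71 + 64) = (⅛)*3*135 = 405/8)
1/g(K(d(-5, -2))) = 1/(405/8) = 8/405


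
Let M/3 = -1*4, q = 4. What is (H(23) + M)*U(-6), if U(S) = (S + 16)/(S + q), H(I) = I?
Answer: -55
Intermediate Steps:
U(S) = (16 + S)/(4 + S) (U(S) = (S + 16)/(S + 4) = (16 + S)/(4 + S))
M = -12 (M = 3*(-1*4) = 3*(-4) = -12)
(H(23) + M)*U(-6) = (23 - 12)*((16 - 6)/(4 - 6)) = 11*(10/(-2)) = 11*(-½*10) = 11*(-5) = -55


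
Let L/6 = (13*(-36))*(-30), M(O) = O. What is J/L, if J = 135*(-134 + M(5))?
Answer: -43/208 ≈ -0.20673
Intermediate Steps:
L = 84240 (L = 6*((13*(-36))*(-30)) = 6*(-468*(-30)) = 6*14040 = 84240)
J = -17415 (J = 135*(-134 + 5) = 135*(-129) = -17415)
J/L = -17415/84240 = -17415*1/84240 = -43/208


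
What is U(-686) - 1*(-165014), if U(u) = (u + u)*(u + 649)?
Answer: 215778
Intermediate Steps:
U(u) = 2*u*(649 + u) (U(u) = (2*u)*(649 + u) = 2*u*(649 + u))
U(-686) - 1*(-165014) = 2*(-686)*(649 - 686) - 1*(-165014) = 2*(-686)*(-37) + 165014 = 50764 + 165014 = 215778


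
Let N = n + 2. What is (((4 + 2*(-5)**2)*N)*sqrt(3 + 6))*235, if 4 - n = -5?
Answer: 418770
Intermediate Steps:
n = 9 (n = 4 - 1*(-5) = 4 + 5 = 9)
N = 11 (N = 9 + 2 = 11)
(((4 + 2*(-5)**2)*N)*sqrt(3 + 6))*235 = (((4 + 2*(-5)**2)*11)*sqrt(3 + 6))*235 = (((4 + 2*25)*11)*sqrt(9))*235 = (((4 + 50)*11)*3)*235 = ((54*11)*3)*235 = (594*3)*235 = 1782*235 = 418770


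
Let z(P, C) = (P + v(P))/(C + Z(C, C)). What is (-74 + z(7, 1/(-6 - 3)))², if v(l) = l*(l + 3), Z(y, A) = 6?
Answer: 10426441/2809 ≈ 3711.8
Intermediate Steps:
v(l) = l*(3 + l)
z(P, C) = (P + P*(3 + P))/(6 + C) (z(P, C) = (P + P*(3 + P))/(C + 6) = (P + P*(3 + P))/(6 + C))
(-74 + z(7, 1/(-6 - 3)))² = (-74 + 7*(4 + 7)/(6 + 1/(-6 - 3)))² = (-74 + 7*11/(6 + 1/(-9)))² = (-74 + 7*11/(6 - ⅑))² = (-74 + 7*11/(53/9))² = (-74 + 7*(9/53)*11)² = (-74 + 693/53)² = (-3229/53)² = 10426441/2809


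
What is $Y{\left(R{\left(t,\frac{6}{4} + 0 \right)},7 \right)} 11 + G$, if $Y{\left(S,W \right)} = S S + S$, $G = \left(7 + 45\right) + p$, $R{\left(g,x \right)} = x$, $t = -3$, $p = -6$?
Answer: $\frac{349}{4} \approx 87.25$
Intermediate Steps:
$G = 46$ ($G = \left(7 + 45\right) - 6 = 52 - 6 = 46$)
$Y{\left(S,W \right)} = S + S^{2}$ ($Y{\left(S,W \right)} = S^{2} + S = S + S^{2}$)
$Y{\left(R{\left(t,\frac{6}{4} + 0 \right)},7 \right)} 11 + G = \left(\frac{6}{4} + 0\right) \left(1 + \left(\frac{6}{4} + 0\right)\right) 11 + 46 = \left(6 \cdot \frac{1}{4} + 0\right) \left(1 + \left(6 \cdot \frac{1}{4} + 0\right)\right) 11 + 46 = \left(\frac{3}{2} + 0\right) \left(1 + \left(\frac{3}{2} + 0\right)\right) 11 + 46 = \frac{3 \left(1 + \frac{3}{2}\right)}{2} \cdot 11 + 46 = \frac{3}{2} \cdot \frac{5}{2} \cdot 11 + 46 = \frac{15}{4} \cdot 11 + 46 = \frac{165}{4} + 46 = \frac{349}{4}$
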